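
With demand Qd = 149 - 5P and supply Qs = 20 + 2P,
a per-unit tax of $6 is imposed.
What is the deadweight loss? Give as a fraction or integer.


Pre-tax equilibrium quantity: Q* = 398/7
Post-tax equilibrium quantity: Q_tax = 338/7
Reduction in quantity: Q* - Q_tax = 60/7
DWL = (1/2) * tax * (Q* - Q_tax)
DWL = (1/2) * 6 * 60/7 = 180/7

180/7


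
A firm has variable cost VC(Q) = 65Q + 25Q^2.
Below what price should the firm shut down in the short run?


AVC(Q) = VC(Q)/Q = 65 + 25Q
AVC is increasing in Q, so minimum AVC is at Q -> 0+.
Min AVC = 65
The firm should shut down if P < 65.

65


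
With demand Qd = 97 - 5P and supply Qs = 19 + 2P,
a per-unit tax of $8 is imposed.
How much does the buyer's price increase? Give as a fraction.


With a per-unit tax, the buyer's price increase depends on relative slopes.
Supply slope: d = 2, Demand slope: b = 5
Buyer's price increase = d * tax / (b + d)
= 2 * 8 / (5 + 2)
= 16 / 7 = 16/7

16/7


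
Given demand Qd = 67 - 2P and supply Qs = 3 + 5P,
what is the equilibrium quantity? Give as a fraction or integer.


First find equilibrium price:
67 - 2P = 3 + 5P
P* = 64/7 = 64/7
Then substitute into demand:
Q* = 67 - 2 * 64/7 = 341/7

341/7


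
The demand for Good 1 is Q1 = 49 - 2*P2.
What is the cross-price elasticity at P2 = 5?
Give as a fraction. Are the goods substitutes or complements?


dQ1/dP2 = -2
At P2 = 5: Q1 = 49 - 2*5 = 39
Exy = (dQ1/dP2)(P2/Q1) = -2 * 5 / 39 = -10/39
Since Exy < 0, the goods are complements.

-10/39 (complements)


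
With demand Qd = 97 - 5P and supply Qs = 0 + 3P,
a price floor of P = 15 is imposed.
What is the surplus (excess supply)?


At P = 15:
Qd = 97 - 5*15 = 22
Qs = 0 + 3*15 = 45
Surplus = Qs - Qd = 45 - 22 = 23

23


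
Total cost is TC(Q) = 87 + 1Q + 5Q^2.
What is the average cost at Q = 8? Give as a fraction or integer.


TC(8) = 87 + 1*8 + 5*8^2
TC(8) = 87 + 8 + 320 = 415
AC = TC/Q = 415/8 = 415/8

415/8


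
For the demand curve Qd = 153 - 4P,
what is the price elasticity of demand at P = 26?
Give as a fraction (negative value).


dQ/dP = -4
At P = 26: Q = 153 - 4*26 = 49
E = (dQ/dP)(P/Q) = (-4)(26/49) = -104/49

-104/49


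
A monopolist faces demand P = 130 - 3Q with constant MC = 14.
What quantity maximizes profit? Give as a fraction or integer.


TR = P*Q = (130 - 3Q)Q = 130Q - 3Q^2
MR = dTR/dQ = 130 - 6Q
Set MR = MC:
130 - 6Q = 14
116 = 6Q
Q* = 116/6 = 58/3

58/3


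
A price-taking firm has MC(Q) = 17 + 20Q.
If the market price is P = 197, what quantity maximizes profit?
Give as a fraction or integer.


In perfect competition, profit is maximized where P = MC.
197 = 17 + 20Q
180 = 20Q
Q* = 180/20 = 9

9


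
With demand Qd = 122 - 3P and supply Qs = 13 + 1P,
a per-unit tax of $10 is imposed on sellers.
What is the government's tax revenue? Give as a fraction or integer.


With tax on sellers, new supply: Qs' = 13 + 1(P - 10)
= 3 + 1P
New equilibrium quantity:
Q_new = 131/4
Tax revenue = tax * Q_new = 10 * 131/4 = 655/2

655/2


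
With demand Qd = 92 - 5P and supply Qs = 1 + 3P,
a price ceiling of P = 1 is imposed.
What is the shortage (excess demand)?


At P = 1:
Qd = 92 - 5*1 = 87
Qs = 1 + 3*1 = 4
Shortage = Qd - Qs = 87 - 4 = 83

83


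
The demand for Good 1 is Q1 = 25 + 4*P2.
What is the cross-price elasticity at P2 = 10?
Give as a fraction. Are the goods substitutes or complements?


dQ1/dP2 = 4
At P2 = 10: Q1 = 25 + 4*10 = 65
Exy = (dQ1/dP2)(P2/Q1) = 4 * 10 / 65 = 8/13
Since Exy > 0, the goods are substitutes.

8/13 (substitutes)


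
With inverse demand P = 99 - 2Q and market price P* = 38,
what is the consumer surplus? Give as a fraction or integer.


Maximum willingness to pay (at Q=0): P_max = 99
Quantity demanded at P* = 38:
Q* = (99 - 38)/2 = 61/2
CS = (1/2) * Q* * (P_max - P*)
CS = (1/2) * 61/2 * (99 - 38)
CS = (1/2) * 61/2 * 61 = 3721/4

3721/4


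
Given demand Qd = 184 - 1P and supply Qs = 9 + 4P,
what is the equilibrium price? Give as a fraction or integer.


At equilibrium, Qd = Qs.
184 - 1P = 9 + 4P
184 - 9 = 1P + 4P
175 = 5P
P* = 175/5 = 35

35


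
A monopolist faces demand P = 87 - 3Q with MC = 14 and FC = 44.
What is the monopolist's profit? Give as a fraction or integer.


MR = MC: 87 - 6Q = 14
Q* = 73/6
P* = 87 - 3*73/6 = 101/2
Profit = (P* - MC)*Q* - FC
= (101/2 - 14)*73/6 - 44
= 73/2*73/6 - 44
= 5329/12 - 44 = 4801/12

4801/12


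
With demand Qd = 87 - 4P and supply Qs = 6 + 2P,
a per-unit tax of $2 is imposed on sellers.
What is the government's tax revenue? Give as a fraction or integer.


With tax on sellers, new supply: Qs' = 6 + 2(P - 2)
= 2 + 2P
New equilibrium quantity:
Q_new = 91/3
Tax revenue = tax * Q_new = 2 * 91/3 = 182/3

182/3


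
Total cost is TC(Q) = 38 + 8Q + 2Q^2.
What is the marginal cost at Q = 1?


MC = dTC/dQ = 8 + 2*2*Q
At Q = 1:
MC = 8 + 4*1
MC = 8 + 4 = 12

12


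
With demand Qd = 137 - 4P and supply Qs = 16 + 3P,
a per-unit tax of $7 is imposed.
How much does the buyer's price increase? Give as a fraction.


With a per-unit tax, the buyer's price increase depends on relative slopes.
Supply slope: d = 3, Demand slope: b = 4
Buyer's price increase = d * tax / (b + d)
= 3 * 7 / (4 + 3)
= 21 / 7 = 3

3


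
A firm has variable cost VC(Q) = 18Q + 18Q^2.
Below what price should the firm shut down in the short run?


AVC(Q) = VC(Q)/Q = 18 + 18Q
AVC is increasing in Q, so minimum AVC is at Q -> 0+.
Min AVC = 18
The firm should shut down if P < 18.

18


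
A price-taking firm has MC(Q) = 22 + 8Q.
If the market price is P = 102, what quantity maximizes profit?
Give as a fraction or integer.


In perfect competition, profit is maximized where P = MC.
102 = 22 + 8Q
80 = 8Q
Q* = 80/8 = 10

10


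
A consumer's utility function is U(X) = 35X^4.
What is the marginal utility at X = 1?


MU = dU/dX = 35*4*X^(4-1)
MU = 140*X^3
At X = 1:
MU = 140 * 1^3
MU = 140 * 1 = 140

140


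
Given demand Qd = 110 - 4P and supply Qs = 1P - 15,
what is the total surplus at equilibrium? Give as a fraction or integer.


Find equilibrium: 110 - 4P = 1P - 15
110 + 15 = 5P
P* = 125/5 = 25
Q* = 1*25 - 15 = 10
Inverse demand: P = 55/2 - Q/4, so P_max = 55/2
Inverse supply: P = 15 + Q/1, so P_min = 15
CS = (1/2) * 10 * (55/2 - 25) = 25/2
PS = (1/2) * 10 * (25 - 15) = 50
TS = CS + PS = 25/2 + 50 = 125/2

125/2


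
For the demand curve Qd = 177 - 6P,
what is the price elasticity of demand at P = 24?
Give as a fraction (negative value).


dQ/dP = -6
At P = 24: Q = 177 - 6*24 = 33
E = (dQ/dP)(P/Q) = (-6)(24/33) = -48/11

-48/11


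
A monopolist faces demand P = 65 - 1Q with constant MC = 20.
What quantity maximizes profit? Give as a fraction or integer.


TR = P*Q = (65 - 1Q)Q = 65Q - 1Q^2
MR = dTR/dQ = 65 - 2Q
Set MR = MC:
65 - 2Q = 20
45 = 2Q
Q* = 45/2 = 45/2

45/2


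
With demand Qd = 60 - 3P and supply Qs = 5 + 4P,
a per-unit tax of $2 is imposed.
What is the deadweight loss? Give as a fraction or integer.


Pre-tax equilibrium quantity: Q* = 255/7
Post-tax equilibrium quantity: Q_tax = 33
Reduction in quantity: Q* - Q_tax = 24/7
DWL = (1/2) * tax * (Q* - Q_tax)
DWL = (1/2) * 2 * 24/7 = 24/7

24/7


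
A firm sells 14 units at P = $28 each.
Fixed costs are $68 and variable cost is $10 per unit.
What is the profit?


Total Revenue = P * Q = 28 * 14 = $392
Total Cost = FC + VC*Q = 68 + 10*14 = $208
Profit = TR - TC = 392 - 208 = $184

$184


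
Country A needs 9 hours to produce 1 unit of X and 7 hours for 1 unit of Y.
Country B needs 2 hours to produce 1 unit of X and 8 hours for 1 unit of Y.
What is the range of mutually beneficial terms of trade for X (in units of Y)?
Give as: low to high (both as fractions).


Opportunity cost of X for Country A = hours_X / hours_Y = 9/7 = 9/7 units of Y
Opportunity cost of X for Country B = hours_X / hours_Y = 2/8 = 1/4 units of Y
Terms of trade must be between the two opportunity costs.
Range: 1/4 to 9/7

1/4 to 9/7


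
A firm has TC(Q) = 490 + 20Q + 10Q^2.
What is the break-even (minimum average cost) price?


AC(Q) = 490/Q + 20 + 10Q
To minimize: dAC/dQ = -490/Q^2 + 10 = 0
Q^2 = 490/10 = 49
Q* = 7
Min AC = 490/7 + 20 + 10*7
Min AC = 70 + 20 + 70 = 160

160


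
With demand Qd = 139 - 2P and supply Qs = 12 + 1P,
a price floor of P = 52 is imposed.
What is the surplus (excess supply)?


At P = 52:
Qd = 139 - 2*52 = 35
Qs = 12 + 1*52 = 64
Surplus = Qs - Qd = 64 - 35 = 29

29


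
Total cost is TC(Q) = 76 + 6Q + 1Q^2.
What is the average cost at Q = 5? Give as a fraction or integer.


TC(5) = 76 + 6*5 + 1*5^2
TC(5) = 76 + 30 + 25 = 131
AC = TC/Q = 131/5 = 131/5

131/5


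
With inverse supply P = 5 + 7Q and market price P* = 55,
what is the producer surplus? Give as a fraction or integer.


Minimum supply price (at Q=0): P_min = 5
Quantity supplied at P* = 55:
Q* = (55 - 5)/7 = 50/7
PS = (1/2) * Q* * (P* - P_min)
PS = (1/2) * 50/7 * (55 - 5)
PS = (1/2) * 50/7 * 50 = 1250/7

1250/7


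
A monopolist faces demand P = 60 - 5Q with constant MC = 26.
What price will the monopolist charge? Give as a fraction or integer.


MR = 60 - 10Q
Set MR = MC: 60 - 10Q = 26
Q* = 17/5
Substitute into demand:
P* = 60 - 5*17/5 = 43

43


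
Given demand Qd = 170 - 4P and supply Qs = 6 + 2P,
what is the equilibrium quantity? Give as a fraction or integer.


First find equilibrium price:
170 - 4P = 6 + 2P
P* = 164/6 = 82/3
Then substitute into demand:
Q* = 170 - 4 * 82/3 = 182/3

182/3


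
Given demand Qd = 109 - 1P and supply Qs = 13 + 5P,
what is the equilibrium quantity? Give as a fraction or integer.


First find equilibrium price:
109 - 1P = 13 + 5P
P* = 96/6 = 16
Then substitute into demand:
Q* = 109 - 1 * 16 = 93

93


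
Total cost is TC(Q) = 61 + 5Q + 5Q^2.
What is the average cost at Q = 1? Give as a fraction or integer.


TC(1) = 61 + 5*1 + 5*1^2
TC(1) = 61 + 5 + 5 = 71
AC = TC/Q = 71/1 = 71

71


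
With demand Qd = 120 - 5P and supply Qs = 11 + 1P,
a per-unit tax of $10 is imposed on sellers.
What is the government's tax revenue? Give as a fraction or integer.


With tax on sellers, new supply: Qs' = 11 + 1(P - 10)
= 1 + 1P
New equilibrium quantity:
Q_new = 125/6
Tax revenue = tax * Q_new = 10 * 125/6 = 625/3

625/3


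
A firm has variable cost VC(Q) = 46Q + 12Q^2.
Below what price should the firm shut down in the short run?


AVC(Q) = VC(Q)/Q = 46 + 12Q
AVC is increasing in Q, so minimum AVC is at Q -> 0+.
Min AVC = 46
The firm should shut down if P < 46.

46


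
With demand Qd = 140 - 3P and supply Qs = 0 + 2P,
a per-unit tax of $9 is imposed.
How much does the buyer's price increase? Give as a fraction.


With a per-unit tax, the buyer's price increase depends on relative slopes.
Supply slope: d = 2, Demand slope: b = 3
Buyer's price increase = d * tax / (b + d)
= 2 * 9 / (3 + 2)
= 18 / 5 = 18/5

18/5


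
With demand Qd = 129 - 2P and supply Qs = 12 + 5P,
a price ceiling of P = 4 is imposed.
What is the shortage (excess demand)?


At P = 4:
Qd = 129 - 2*4 = 121
Qs = 12 + 5*4 = 32
Shortage = Qd - Qs = 121 - 32 = 89

89


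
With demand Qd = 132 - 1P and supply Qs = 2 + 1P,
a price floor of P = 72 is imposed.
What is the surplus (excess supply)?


At P = 72:
Qd = 132 - 1*72 = 60
Qs = 2 + 1*72 = 74
Surplus = Qs - Qd = 74 - 60 = 14

14


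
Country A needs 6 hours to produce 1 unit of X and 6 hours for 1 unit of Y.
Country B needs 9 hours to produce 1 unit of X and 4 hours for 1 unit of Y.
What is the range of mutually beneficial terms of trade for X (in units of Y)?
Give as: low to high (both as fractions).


Opportunity cost of X for Country A = hours_X / hours_Y = 6/6 = 1 units of Y
Opportunity cost of X for Country B = hours_X / hours_Y = 9/4 = 9/4 units of Y
Terms of trade must be between the two opportunity costs.
Range: 1 to 9/4

1 to 9/4


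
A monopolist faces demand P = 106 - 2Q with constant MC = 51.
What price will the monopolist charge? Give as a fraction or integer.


MR = 106 - 4Q
Set MR = MC: 106 - 4Q = 51
Q* = 55/4
Substitute into demand:
P* = 106 - 2*55/4 = 157/2

157/2


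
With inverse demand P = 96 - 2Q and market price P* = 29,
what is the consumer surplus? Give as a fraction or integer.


Maximum willingness to pay (at Q=0): P_max = 96
Quantity demanded at P* = 29:
Q* = (96 - 29)/2 = 67/2
CS = (1/2) * Q* * (P_max - P*)
CS = (1/2) * 67/2 * (96 - 29)
CS = (1/2) * 67/2 * 67 = 4489/4

4489/4


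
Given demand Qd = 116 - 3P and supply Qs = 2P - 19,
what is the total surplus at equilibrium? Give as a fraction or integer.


Find equilibrium: 116 - 3P = 2P - 19
116 + 19 = 5P
P* = 135/5 = 27
Q* = 2*27 - 19 = 35
Inverse demand: P = 116/3 - Q/3, so P_max = 116/3
Inverse supply: P = 19/2 + Q/2, so P_min = 19/2
CS = (1/2) * 35 * (116/3 - 27) = 1225/6
PS = (1/2) * 35 * (27 - 19/2) = 1225/4
TS = CS + PS = 1225/6 + 1225/4 = 6125/12

6125/12


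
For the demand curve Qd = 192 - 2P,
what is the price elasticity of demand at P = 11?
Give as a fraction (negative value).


dQ/dP = -2
At P = 11: Q = 192 - 2*11 = 170
E = (dQ/dP)(P/Q) = (-2)(11/170) = -11/85

-11/85


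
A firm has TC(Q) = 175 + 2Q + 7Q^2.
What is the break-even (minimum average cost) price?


AC(Q) = 175/Q + 2 + 7Q
To minimize: dAC/dQ = -175/Q^2 + 7 = 0
Q^2 = 175/7 = 25
Q* = 5
Min AC = 175/5 + 2 + 7*5
Min AC = 35 + 2 + 35 = 72

72


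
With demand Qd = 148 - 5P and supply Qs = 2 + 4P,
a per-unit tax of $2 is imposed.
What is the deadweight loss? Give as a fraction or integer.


Pre-tax equilibrium quantity: Q* = 602/9
Post-tax equilibrium quantity: Q_tax = 562/9
Reduction in quantity: Q* - Q_tax = 40/9
DWL = (1/2) * tax * (Q* - Q_tax)
DWL = (1/2) * 2 * 40/9 = 40/9

40/9


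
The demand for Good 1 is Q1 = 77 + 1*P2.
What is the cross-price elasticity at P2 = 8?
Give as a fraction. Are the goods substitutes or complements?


dQ1/dP2 = 1
At P2 = 8: Q1 = 77 + 1*8 = 85
Exy = (dQ1/dP2)(P2/Q1) = 1 * 8 / 85 = 8/85
Since Exy > 0, the goods are substitutes.

8/85 (substitutes)


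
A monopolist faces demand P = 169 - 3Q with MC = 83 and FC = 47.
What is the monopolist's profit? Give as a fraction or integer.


MR = MC: 169 - 6Q = 83
Q* = 43/3
P* = 169 - 3*43/3 = 126
Profit = (P* - MC)*Q* - FC
= (126 - 83)*43/3 - 47
= 43*43/3 - 47
= 1849/3 - 47 = 1708/3

1708/3


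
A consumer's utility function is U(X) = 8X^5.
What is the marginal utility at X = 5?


MU = dU/dX = 8*5*X^(5-1)
MU = 40*X^4
At X = 5:
MU = 40 * 5^4
MU = 40 * 625 = 25000

25000


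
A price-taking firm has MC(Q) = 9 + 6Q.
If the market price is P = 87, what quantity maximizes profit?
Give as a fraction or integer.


In perfect competition, profit is maximized where P = MC.
87 = 9 + 6Q
78 = 6Q
Q* = 78/6 = 13

13


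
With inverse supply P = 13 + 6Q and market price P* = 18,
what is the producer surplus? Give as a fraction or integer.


Minimum supply price (at Q=0): P_min = 13
Quantity supplied at P* = 18:
Q* = (18 - 13)/6 = 5/6
PS = (1/2) * Q* * (P* - P_min)
PS = (1/2) * 5/6 * (18 - 13)
PS = (1/2) * 5/6 * 5 = 25/12

25/12


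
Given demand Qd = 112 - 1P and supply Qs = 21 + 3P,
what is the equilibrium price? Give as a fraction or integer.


At equilibrium, Qd = Qs.
112 - 1P = 21 + 3P
112 - 21 = 1P + 3P
91 = 4P
P* = 91/4 = 91/4

91/4


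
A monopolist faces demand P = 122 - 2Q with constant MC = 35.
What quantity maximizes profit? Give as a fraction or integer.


TR = P*Q = (122 - 2Q)Q = 122Q - 2Q^2
MR = dTR/dQ = 122 - 4Q
Set MR = MC:
122 - 4Q = 35
87 = 4Q
Q* = 87/4 = 87/4

87/4


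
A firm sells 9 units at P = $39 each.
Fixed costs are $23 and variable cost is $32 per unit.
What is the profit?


Total Revenue = P * Q = 39 * 9 = $351
Total Cost = FC + VC*Q = 23 + 32*9 = $311
Profit = TR - TC = 351 - 311 = $40

$40


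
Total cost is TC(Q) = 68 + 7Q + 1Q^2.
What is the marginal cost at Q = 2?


MC = dTC/dQ = 7 + 2*1*Q
At Q = 2:
MC = 7 + 2*2
MC = 7 + 4 = 11

11


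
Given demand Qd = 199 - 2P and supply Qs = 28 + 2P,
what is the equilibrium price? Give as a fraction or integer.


At equilibrium, Qd = Qs.
199 - 2P = 28 + 2P
199 - 28 = 2P + 2P
171 = 4P
P* = 171/4 = 171/4

171/4


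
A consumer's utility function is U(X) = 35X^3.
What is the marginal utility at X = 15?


MU = dU/dX = 35*3*X^(3-1)
MU = 105*X^2
At X = 15:
MU = 105 * 15^2
MU = 105 * 225 = 23625

23625


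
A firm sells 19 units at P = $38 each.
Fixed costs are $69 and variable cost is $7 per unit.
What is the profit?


Total Revenue = P * Q = 38 * 19 = $722
Total Cost = FC + VC*Q = 69 + 7*19 = $202
Profit = TR - TC = 722 - 202 = $520

$520


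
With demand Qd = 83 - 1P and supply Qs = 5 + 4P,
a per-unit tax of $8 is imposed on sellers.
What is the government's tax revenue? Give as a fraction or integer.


With tax on sellers, new supply: Qs' = 5 + 4(P - 8)
= 4P - 27
New equilibrium quantity:
Q_new = 61
Tax revenue = tax * Q_new = 8 * 61 = 488

488


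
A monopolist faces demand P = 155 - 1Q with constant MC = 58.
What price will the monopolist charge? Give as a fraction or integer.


MR = 155 - 2Q
Set MR = MC: 155 - 2Q = 58
Q* = 97/2
Substitute into demand:
P* = 155 - 1*97/2 = 213/2

213/2


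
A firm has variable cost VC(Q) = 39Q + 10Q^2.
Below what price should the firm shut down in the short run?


AVC(Q) = VC(Q)/Q = 39 + 10Q
AVC is increasing in Q, so minimum AVC is at Q -> 0+.
Min AVC = 39
The firm should shut down if P < 39.

39


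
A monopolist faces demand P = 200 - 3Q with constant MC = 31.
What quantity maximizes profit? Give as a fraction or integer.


TR = P*Q = (200 - 3Q)Q = 200Q - 3Q^2
MR = dTR/dQ = 200 - 6Q
Set MR = MC:
200 - 6Q = 31
169 = 6Q
Q* = 169/6 = 169/6

169/6


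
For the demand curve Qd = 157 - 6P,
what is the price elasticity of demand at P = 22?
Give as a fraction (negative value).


dQ/dP = -6
At P = 22: Q = 157 - 6*22 = 25
E = (dQ/dP)(P/Q) = (-6)(22/25) = -132/25

-132/25


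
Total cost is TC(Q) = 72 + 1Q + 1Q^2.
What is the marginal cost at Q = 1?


MC = dTC/dQ = 1 + 2*1*Q
At Q = 1:
MC = 1 + 2*1
MC = 1 + 2 = 3

3


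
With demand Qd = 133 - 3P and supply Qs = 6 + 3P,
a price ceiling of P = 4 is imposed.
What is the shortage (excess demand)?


At P = 4:
Qd = 133 - 3*4 = 121
Qs = 6 + 3*4 = 18
Shortage = Qd - Qs = 121 - 18 = 103

103


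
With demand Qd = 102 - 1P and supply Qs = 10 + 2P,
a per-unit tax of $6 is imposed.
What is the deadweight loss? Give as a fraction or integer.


Pre-tax equilibrium quantity: Q* = 214/3
Post-tax equilibrium quantity: Q_tax = 202/3
Reduction in quantity: Q* - Q_tax = 4
DWL = (1/2) * tax * (Q* - Q_tax)
DWL = (1/2) * 6 * 4 = 12

12


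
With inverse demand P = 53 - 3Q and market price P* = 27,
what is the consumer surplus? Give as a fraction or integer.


Maximum willingness to pay (at Q=0): P_max = 53
Quantity demanded at P* = 27:
Q* = (53 - 27)/3 = 26/3
CS = (1/2) * Q* * (P_max - P*)
CS = (1/2) * 26/3 * (53 - 27)
CS = (1/2) * 26/3 * 26 = 338/3

338/3


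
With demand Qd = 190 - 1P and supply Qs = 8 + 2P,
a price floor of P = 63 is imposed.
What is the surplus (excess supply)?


At P = 63:
Qd = 190 - 1*63 = 127
Qs = 8 + 2*63 = 134
Surplus = Qs - Qd = 134 - 127 = 7

7


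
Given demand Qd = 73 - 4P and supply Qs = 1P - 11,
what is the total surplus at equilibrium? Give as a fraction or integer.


Find equilibrium: 73 - 4P = 1P - 11
73 + 11 = 5P
P* = 84/5 = 84/5
Q* = 1*84/5 - 11 = 29/5
Inverse demand: P = 73/4 - Q/4, so P_max = 73/4
Inverse supply: P = 11 + Q/1, so P_min = 11
CS = (1/2) * 29/5 * (73/4 - 84/5) = 841/200
PS = (1/2) * 29/5 * (84/5 - 11) = 841/50
TS = CS + PS = 841/200 + 841/50 = 841/40

841/40


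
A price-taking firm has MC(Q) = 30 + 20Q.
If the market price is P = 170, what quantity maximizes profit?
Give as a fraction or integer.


In perfect competition, profit is maximized where P = MC.
170 = 30 + 20Q
140 = 20Q
Q* = 140/20 = 7

7


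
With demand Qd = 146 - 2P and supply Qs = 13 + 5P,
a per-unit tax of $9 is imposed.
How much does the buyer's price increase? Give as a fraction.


With a per-unit tax, the buyer's price increase depends on relative slopes.
Supply slope: d = 5, Demand slope: b = 2
Buyer's price increase = d * tax / (b + d)
= 5 * 9 / (2 + 5)
= 45 / 7 = 45/7

45/7


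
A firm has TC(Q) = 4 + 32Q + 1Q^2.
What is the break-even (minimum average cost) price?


AC(Q) = 4/Q + 32 + 1Q
To minimize: dAC/dQ = -4/Q^2 + 1 = 0
Q^2 = 4/1 = 4
Q* = 2
Min AC = 4/2 + 32 + 1*2
Min AC = 2 + 32 + 2 = 36

36


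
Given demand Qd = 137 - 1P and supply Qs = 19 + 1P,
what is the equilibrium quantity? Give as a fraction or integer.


First find equilibrium price:
137 - 1P = 19 + 1P
P* = 118/2 = 59
Then substitute into demand:
Q* = 137 - 1 * 59 = 78

78


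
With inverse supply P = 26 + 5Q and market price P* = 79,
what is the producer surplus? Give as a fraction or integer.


Minimum supply price (at Q=0): P_min = 26
Quantity supplied at P* = 79:
Q* = (79 - 26)/5 = 53/5
PS = (1/2) * Q* * (P* - P_min)
PS = (1/2) * 53/5 * (79 - 26)
PS = (1/2) * 53/5 * 53 = 2809/10

2809/10


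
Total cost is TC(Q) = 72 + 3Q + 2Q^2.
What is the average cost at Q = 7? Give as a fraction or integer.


TC(7) = 72 + 3*7 + 2*7^2
TC(7) = 72 + 21 + 98 = 191
AC = TC/Q = 191/7 = 191/7

191/7


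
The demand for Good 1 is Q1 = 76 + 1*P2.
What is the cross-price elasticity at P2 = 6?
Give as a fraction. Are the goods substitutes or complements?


dQ1/dP2 = 1
At P2 = 6: Q1 = 76 + 1*6 = 82
Exy = (dQ1/dP2)(P2/Q1) = 1 * 6 / 82 = 3/41
Since Exy > 0, the goods are substitutes.

3/41 (substitutes)


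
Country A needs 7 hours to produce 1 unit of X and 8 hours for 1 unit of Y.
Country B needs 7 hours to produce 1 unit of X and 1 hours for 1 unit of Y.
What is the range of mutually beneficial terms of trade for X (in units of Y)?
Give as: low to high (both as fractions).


Opportunity cost of X for Country A = hours_X / hours_Y = 7/8 = 7/8 units of Y
Opportunity cost of X for Country B = hours_X / hours_Y = 7/1 = 7 units of Y
Terms of trade must be between the two opportunity costs.
Range: 7/8 to 7

7/8 to 7


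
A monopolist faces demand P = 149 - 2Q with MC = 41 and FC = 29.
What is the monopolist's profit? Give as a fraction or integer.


MR = MC: 149 - 4Q = 41
Q* = 27
P* = 149 - 2*27 = 95
Profit = (P* - MC)*Q* - FC
= (95 - 41)*27 - 29
= 54*27 - 29
= 1458 - 29 = 1429

1429


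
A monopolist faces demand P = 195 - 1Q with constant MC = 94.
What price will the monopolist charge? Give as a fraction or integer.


MR = 195 - 2Q
Set MR = MC: 195 - 2Q = 94
Q* = 101/2
Substitute into demand:
P* = 195 - 1*101/2 = 289/2

289/2


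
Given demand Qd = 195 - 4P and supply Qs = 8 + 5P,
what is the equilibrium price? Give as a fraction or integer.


At equilibrium, Qd = Qs.
195 - 4P = 8 + 5P
195 - 8 = 4P + 5P
187 = 9P
P* = 187/9 = 187/9

187/9


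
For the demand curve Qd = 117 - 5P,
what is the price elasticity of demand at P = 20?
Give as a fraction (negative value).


dQ/dP = -5
At P = 20: Q = 117 - 5*20 = 17
E = (dQ/dP)(P/Q) = (-5)(20/17) = -100/17

-100/17


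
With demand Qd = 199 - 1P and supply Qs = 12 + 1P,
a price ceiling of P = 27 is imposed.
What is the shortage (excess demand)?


At P = 27:
Qd = 199 - 1*27 = 172
Qs = 12 + 1*27 = 39
Shortage = Qd - Qs = 172 - 39 = 133

133


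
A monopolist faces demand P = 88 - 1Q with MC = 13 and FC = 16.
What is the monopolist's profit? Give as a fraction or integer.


MR = MC: 88 - 2Q = 13
Q* = 75/2
P* = 88 - 1*75/2 = 101/2
Profit = (P* - MC)*Q* - FC
= (101/2 - 13)*75/2 - 16
= 75/2*75/2 - 16
= 5625/4 - 16 = 5561/4

5561/4


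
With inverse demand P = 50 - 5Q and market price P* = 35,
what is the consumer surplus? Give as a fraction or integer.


Maximum willingness to pay (at Q=0): P_max = 50
Quantity demanded at P* = 35:
Q* = (50 - 35)/5 = 3
CS = (1/2) * Q* * (P_max - P*)
CS = (1/2) * 3 * (50 - 35)
CS = (1/2) * 3 * 15 = 45/2

45/2


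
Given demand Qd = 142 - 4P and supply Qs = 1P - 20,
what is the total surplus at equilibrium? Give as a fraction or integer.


Find equilibrium: 142 - 4P = 1P - 20
142 + 20 = 5P
P* = 162/5 = 162/5
Q* = 1*162/5 - 20 = 62/5
Inverse demand: P = 71/2 - Q/4, so P_max = 71/2
Inverse supply: P = 20 + Q/1, so P_min = 20
CS = (1/2) * 62/5 * (71/2 - 162/5) = 961/50
PS = (1/2) * 62/5 * (162/5 - 20) = 1922/25
TS = CS + PS = 961/50 + 1922/25 = 961/10

961/10


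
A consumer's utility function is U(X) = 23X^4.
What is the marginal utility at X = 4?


MU = dU/dX = 23*4*X^(4-1)
MU = 92*X^3
At X = 4:
MU = 92 * 4^3
MU = 92 * 64 = 5888

5888


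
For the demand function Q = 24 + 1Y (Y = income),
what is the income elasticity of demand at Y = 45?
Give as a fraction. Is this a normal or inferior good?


dQ/dY = 1
At Y = 45: Q = 24 + 1*45 = 69
Ey = (dQ/dY)(Y/Q) = 1 * 45 / 69 = 15/23
Since Ey > 0, this is a normal good.

15/23 (normal good)


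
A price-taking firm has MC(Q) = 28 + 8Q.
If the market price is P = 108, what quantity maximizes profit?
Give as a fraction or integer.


In perfect competition, profit is maximized where P = MC.
108 = 28 + 8Q
80 = 8Q
Q* = 80/8 = 10

10


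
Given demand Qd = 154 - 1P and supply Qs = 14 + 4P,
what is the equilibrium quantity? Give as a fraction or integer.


First find equilibrium price:
154 - 1P = 14 + 4P
P* = 140/5 = 28
Then substitute into demand:
Q* = 154 - 1 * 28 = 126

126


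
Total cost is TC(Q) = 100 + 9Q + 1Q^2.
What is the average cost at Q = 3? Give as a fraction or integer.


TC(3) = 100 + 9*3 + 1*3^2
TC(3) = 100 + 27 + 9 = 136
AC = TC/Q = 136/3 = 136/3

136/3


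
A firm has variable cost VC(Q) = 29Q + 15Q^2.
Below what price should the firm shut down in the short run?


AVC(Q) = VC(Q)/Q = 29 + 15Q
AVC is increasing in Q, so minimum AVC is at Q -> 0+.
Min AVC = 29
The firm should shut down if P < 29.

29


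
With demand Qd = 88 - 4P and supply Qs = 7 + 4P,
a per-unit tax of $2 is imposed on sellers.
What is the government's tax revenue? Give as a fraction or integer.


With tax on sellers, new supply: Qs' = 7 + 4(P - 2)
= 4P - 1
New equilibrium quantity:
Q_new = 87/2
Tax revenue = tax * Q_new = 2 * 87/2 = 87

87


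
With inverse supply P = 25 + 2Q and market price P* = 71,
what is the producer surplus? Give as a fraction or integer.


Minimum supply price (at Q=0): P_min = 25
Quantity supplied at P* = 71:
Q* = (71 - 25)/2 = 23
PS = (1/2) * Q* * (P* - P_min)
PS = (1/2) * 23 * (71 - 25)
PS = (1/2) * 23 * 46 = 529

529


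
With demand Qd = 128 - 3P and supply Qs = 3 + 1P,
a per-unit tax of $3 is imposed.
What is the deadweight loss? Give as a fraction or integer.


Pre-tax equilibrium quantity: Q* = 137/4
Post-tax equilibrium quantity: Q_tax = 32
Reduction in quantity: Q* - Q_tax = 9/4
DWL = (1/2) * tax * (Q* - Q_tax)
DWL = (1/2) * 3 * 9/4 = 27/8

27/8


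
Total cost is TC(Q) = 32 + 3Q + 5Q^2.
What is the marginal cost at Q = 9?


MC = dTC/dQ = 3 + 2*5*Q
At Q = 9:
MC = 3 + 10*9
MC = 3 + 90 = 93

93


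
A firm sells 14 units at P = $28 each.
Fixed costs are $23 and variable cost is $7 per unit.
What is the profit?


Total Revenue = P * Q = 28 * 14 = $392
Total Cost = FC + VC*Q = 23 + 7*14 = $121
Profit = TR - TC = 392 - 121 = $271

$271


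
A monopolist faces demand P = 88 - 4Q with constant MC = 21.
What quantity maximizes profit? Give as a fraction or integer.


TR = P*Q = (88 - 4Q)Q = 88Q - 4Q^2
MR = dTR/dQ = 88 - 8Q
Set MR = MC:
88 - 8Q = 21
67 = 8Q
Q* = 67/8 = 67/8

67/8


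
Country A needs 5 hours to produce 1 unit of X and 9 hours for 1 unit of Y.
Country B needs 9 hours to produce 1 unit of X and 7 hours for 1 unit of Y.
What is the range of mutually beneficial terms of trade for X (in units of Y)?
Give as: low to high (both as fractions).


Opportunity cost of X for Country A = hours_X / hours_Y = 5/9 = 5/9 units of Y
Opportunity cost of X for Country B = hours_X / hours_Y = 9/7 = 9/7 units of Y
Terms of trade must be between the two opportunity costs.
Range: 5/9 to 9/7

5/9 to 9/7


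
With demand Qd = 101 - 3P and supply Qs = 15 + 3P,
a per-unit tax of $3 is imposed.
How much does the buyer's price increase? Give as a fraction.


With a per-unit tax, the buyer's price increase depends on relative slopes.
Supply slope: d = 3, Demand slope: b = 3
Buyer's price increase = d * tax / (b + d)
= 3 * 3 / (3 + 3)
= 9 / 6 = 3/2

3/2


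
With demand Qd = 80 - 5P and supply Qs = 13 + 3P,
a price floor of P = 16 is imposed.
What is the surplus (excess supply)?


At P = 16:
Qd = 80 - 5*16 = 0
Qs = 13 + 3*16 = 61
Surplus = Qs - Qd = 61 - 0 = 61

61


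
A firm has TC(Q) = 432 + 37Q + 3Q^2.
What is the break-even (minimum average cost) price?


AC(Q) = 432/Q + 37 + 3Q
To minimize: dAC/dQ = -432/Q^2 + 3 = 0
Q^2 = 432/3 = 144
Q* = 12
Min AC = 432/12 + 37 + 3*12
Min AC = 36 + 37 + 36 = 109

109


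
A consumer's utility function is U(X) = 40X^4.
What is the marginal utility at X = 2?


MU = dU/dX = 40*4*X^(4-1)
MU = 160*X^3
At X = 2:
MU = 160 * 2^3
MU = 160 * 8 = 1280

1280


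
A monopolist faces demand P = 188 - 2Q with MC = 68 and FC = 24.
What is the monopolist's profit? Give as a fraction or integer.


MR = MC: 188 - 4Q = 68
Q* = 30
P* = 188 - 2*30 = 128
Profit = (P* - MC)*Q* - FC
= (128 - 68)*30 - 24
= 60*30 - 24
= 1800 - 24 = 1776

1776


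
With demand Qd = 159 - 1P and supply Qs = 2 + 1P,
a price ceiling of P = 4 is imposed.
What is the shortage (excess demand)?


At P = 4:
Qd = 159 - 1*4 = 155
Qs = 2 + 1*4 = 6
Shortage = Qd - Qs = 155 - 6 = 149

149


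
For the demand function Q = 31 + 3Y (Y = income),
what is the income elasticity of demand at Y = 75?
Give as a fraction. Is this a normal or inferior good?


dQ/dY = 3
At Y = 75: Q = 31 + 3*75 = 256
Ey = (dQ/dY)(Y/Q) = 3 * 75 / 256 = 225/256
Since Ey > 0, this is a normal good.

225/256 (normal good)


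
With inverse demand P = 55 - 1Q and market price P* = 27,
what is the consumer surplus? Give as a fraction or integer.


Maximum willingness to pay (at Q=0): P_max = 55
Quantity demanded at P* = 27:
Q* = (55 - 27)/1 = 28
CS = (1/2) * Q* * (P_max - P*)
CS = (1/2) * 28 * (55 - 27)
CS = (1/2) * 28 * 28 = 392

392


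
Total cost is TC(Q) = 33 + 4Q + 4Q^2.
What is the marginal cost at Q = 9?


MC = dTC/dQ = 4 + 2*4*Q
At Q = 9:
MC = 4 + 8*9
MC = 4 + 72 = 76

76


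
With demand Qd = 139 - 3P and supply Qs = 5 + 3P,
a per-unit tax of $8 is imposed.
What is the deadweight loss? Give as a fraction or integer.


Pre-tax equilibrium quantity: Q* = 72
Post-tax equilibrium quantity: Q_tax = 60
Reduction in quantity: Q* - Q_tax = 12
DWL = (1/2) * tax * (Q* - Q_tax)
DWL = (1/2) * 8 * 12 = 48

48


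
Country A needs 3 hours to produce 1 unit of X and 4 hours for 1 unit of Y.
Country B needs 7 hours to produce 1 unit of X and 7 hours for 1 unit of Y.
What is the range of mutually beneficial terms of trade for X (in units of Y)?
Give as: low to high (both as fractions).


Opportunity cost of X for Country A = hours_X / hours_Y = 3/4 = 3/4 units of Y
Opportunity cost of X for Country B = hours_X / hours_Y = 7/7 = 1 units of Y
Terms of trade must be between the two opportunity costs.
Range: 3/4 to 1

3/4 to 1


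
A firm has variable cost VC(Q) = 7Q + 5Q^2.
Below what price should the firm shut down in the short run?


AVC(Q) = VC(Q)/Q = 7 + 5Q
AVC is increasing in Q, so minimum AVC is at Q -> 0+.
Min AVC = 7
The firm should shut down if P < 7.

7


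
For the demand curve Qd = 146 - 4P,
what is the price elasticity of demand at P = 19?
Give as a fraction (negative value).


dQ/dP = -4
At P = 19: Q = 146 - 4*19 = 70
E = (dQ/dP)(P/Q) = (-4)(19/70) = -38/35

-38/35


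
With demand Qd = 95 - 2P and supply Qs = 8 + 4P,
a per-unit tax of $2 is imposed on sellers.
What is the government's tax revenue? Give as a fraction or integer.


With tax on sellers, new supply: Qs' = 8 + 4(P - 2)
= 0 + 4P
New equilibrium quantity:
Q_new = 190/3
Tax revenue = tax * Q_new = 2 * 190/3 = 380/3

380/3


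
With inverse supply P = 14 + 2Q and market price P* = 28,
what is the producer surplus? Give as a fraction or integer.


Minimum supply price (at Q=0): P_min = 14
Quantity supplied at P* = 28:
Q* = (28 - 14)/2 = 7
PS = (1/2) * Q* * (P* - P_min)
PS = (1/2) * 7 * (28 - 14)
PS = (1/2) * 7 * 14 = 49

49


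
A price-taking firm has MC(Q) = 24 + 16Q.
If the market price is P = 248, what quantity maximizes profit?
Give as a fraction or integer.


In perfect competition, profit is maximized where P = MC.
248 = 24 + 16Q
224 = 16Q
Q* = 224/16 = 14

14


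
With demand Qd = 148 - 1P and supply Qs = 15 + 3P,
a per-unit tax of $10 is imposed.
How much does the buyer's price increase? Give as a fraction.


With a per-unit tax, the buyer's price increase depends on relative slopes.
Supply slope: d = 3, Demand slope: b = 1
Buyer's price increase = d * tax / (b + d)
= 3 * 10 / (1 + 3)
= 30 / 4 = 15/2

15/2


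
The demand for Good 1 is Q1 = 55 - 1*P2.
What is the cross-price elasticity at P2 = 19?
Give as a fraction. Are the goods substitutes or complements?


dQ1/dP2 = -1
At P2 = 19: Q1 = 55 - 1*19 = 36
Exy = (dQ1/dP2)(P2/Q1) = -1 * 19 / 36 = -19/36
Since Exy < 0, the goods are complements.

-19/36 (complements)


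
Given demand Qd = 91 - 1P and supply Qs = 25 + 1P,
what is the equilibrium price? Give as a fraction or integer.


At equilibrium, Qd = Qs.
91 - 1P = 25 + 1P
91 - 25 = 1P + 1P
66 = 2P
P* = 66/2 = 33

33


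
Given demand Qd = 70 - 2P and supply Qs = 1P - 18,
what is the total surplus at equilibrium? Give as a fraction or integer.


Find equilibrium: 70 - 2P = 1P - 18
70 + 18 = 3P
P* = 88/3 = 88/3
Q* = 1*88/3 - 18 = 34/3
Inverse demand: P = 35 - Q/2, so P_max = 35
Inverse supply: P = 18 + Q/1, so P_min = 18
CS = (1/2) * 34/3 * (35 - 88/3) = 289/9
PS = (1/2) * 34/3 * (88/3 - 18) = 578/9
TS = CS + PS = 289/9 + 578/9 = 289/3

289/3


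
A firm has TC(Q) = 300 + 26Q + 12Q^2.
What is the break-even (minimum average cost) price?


AC(Q) = 300/Q + 26 + 12Q
To minimize: dAC/dQ = -300/Q^2 + 12 = 0
Q^2 = 300/12 = 25
Q* = 5
Min AC = 300/5 + 26 + 12*5
Min AC = 60 + 26 + 60 = 146

146


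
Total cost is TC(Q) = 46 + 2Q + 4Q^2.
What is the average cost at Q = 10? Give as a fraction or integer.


TC(10) = 46 + 2*10 + 4*10^2
TC(10) = 46 + 20 + 400 = 466
AC = TC/Q = 466/10 = 233/5

233/5


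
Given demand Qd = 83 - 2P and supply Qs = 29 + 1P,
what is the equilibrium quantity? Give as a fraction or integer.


First find equilibrium price:
83 - 2P = 29 + 1P
P* = 54/3 = 18
Then substitute into demand:
Q* = 83 - 2 * 18 = 47

47


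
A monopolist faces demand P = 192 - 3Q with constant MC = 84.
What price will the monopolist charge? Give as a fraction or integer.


MR = 192 - 6Q
Set MR = MC: 192 - 6Q = 84
Q* = 18
Substitute into demand:
P* = 192 - 3*18 = 138

138


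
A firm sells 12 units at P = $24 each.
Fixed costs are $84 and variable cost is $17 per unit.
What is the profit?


Total Revenue = P * Q = 24 * 12 = $288
Total Cost = FC + VC*Q = 84 + 17*12 = $288
Profit = TR - TC = 288 - 288 = $0

$0


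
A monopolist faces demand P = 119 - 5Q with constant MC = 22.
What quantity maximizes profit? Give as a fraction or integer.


TR = P*Q = (119 - 5Q)Q = 119Q - 5Q^2
MR = dTR/dQ = 119 - 10Q
Set MR = MC:
119 - 10Q = 22
97 = 10Q
Q* = 97/10 = 97/10

97/10


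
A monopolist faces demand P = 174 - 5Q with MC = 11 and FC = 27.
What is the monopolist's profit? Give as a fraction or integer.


MR = MC: 174 - 10Q = 11
Q* = 163/10
P* = 174 - 5*163/10 = 185/2
Profit = (P* - MC)*Q* - FC
= (185/2 - 11)*163/10 - 27
= 163/2*163/10 - 27
= 26569/20 - 27 = 26029/20

26029/20


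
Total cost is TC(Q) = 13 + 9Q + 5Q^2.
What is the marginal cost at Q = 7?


MC = dTC/dQ = 9 + 2*5*Q
At Q = 7:
MC = 9 + 10*7
MC = 9 + 70 = 79

79


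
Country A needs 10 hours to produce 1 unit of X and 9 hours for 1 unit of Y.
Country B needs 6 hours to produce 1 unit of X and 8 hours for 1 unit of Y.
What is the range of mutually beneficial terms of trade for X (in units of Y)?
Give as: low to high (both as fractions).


Opportunity cost of X for Country A = hours_X / hours_Y = 10/9 = 10/9 units of Y
Opportunity cost of X for Country B = hours_X / hours_Y = 6/8 = 3/4 units of Y
Terms of trade must be between the two opportunity costs.
Range: 3/4 to 10/9

3/4 to 10/9


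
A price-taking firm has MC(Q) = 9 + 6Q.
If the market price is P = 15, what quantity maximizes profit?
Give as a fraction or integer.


In perfect competition, profit is maximized where P = MC.
15 = 9 + 6Q
6 = 6Q
Q* = 6/6 = 1

1


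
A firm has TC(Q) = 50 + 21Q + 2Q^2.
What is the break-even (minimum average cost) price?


AC(Q) = 50/Q + 21 + 2Q
To minimize: dAC/dQ = -50/Q^2 + 2 = 0
Q^2 = 50/2 = 25
Q* = 5
Min AC = 50/5 + 21 + 2*5
Min AC = 10 + 21 + 10 = 41

41


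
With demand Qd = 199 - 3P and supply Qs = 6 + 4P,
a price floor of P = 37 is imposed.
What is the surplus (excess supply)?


At P = 37:
Qd = 199 - 3*37 = 88
Qs = 6 + 4*37 = 154
Surplus = Qs - Qd = 154 - 88 = 66

66


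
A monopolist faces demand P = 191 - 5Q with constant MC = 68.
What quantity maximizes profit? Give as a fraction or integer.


TR = P*Q = (191 - 5Q)Q = 191Q - 5Q^2
MR = dTR/dQ = 191 - 10Q
Set MR = MC:
191 - 10Q = 68
123 = 10Q
Q* = 123/10 = 123/10

123/10


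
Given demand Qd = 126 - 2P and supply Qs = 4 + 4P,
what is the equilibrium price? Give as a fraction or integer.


At equilibrium, Qd = Qs.
126 - 2P = 4 + 4P
126 - 4 = 2P + 4P
122 = 6P
P* = 122/6 = 61/3

61/3


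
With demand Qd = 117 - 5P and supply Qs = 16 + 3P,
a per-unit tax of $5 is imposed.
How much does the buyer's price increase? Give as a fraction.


With a per-unit tax, the buyer's price increase depends on relative slopes.
Supply slope: d = 3, Demand slope: b = 5
Buyer's price increase = d * tax / (b + d)
= 3 * 5 / (5 + 3)
= 15 / 8 = 15/8

15/8


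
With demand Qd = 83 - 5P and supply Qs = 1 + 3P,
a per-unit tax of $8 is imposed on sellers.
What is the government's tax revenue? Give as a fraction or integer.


With tax on sellers, new supply: Qs' = 1 + 3(P - 8)
= 3P - 23
New equilibrium quantity:
Q_new = 67/4
Tax revenue = tax * Q_new = 8 * 67/4 = 134

134


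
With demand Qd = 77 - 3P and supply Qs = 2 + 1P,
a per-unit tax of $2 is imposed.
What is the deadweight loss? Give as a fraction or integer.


Pre-tax equilibrium quantity: Q* = 83/4
Post-tax equilibrium quantity: Q_tax = 77/4
Reduction in quantity: Q* - Q_tax = 3/2
DWL = (1/2) * tax * (Q* - Q_tax)
DWL = (1/2) * 2 * 3/2 = 3/2

3/2


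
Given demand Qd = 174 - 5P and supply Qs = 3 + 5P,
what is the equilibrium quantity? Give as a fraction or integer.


First find equilibrium price:
174 - 5P = 3 + 5P
P* = 171/10 = 171/10
Then substitute into demand:
Q* = 174 - 5 * 171/10 = 177/2

177/2


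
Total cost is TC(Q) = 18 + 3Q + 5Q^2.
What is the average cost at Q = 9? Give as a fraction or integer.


TC(9) = 18 + 3*9 + 5*9^2
TC(9) = 18 + 27 + 405 = 450
AC = TC/Q = 450/9 = 50

50


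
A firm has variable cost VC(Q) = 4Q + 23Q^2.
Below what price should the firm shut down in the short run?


AVC(Q) = VC(Q)/Q = 4 + 23Q
AVC is increasing in Q, so minimum AVC is at Q -> 0+.
Min AVC = 4
The firm should shut down if P < 4.

4


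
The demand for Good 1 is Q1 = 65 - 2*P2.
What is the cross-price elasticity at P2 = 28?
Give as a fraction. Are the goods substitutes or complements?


dQ1/dP2 = -2
At P2 = 28: Q1 = 65 - 2*28 = 9
Exy = (dQ1/dP2)(P2/Q1) = -2 * 28 / 9 = -56/9
Since Exy < 0, the goods are complements.

-56/9 (complements)


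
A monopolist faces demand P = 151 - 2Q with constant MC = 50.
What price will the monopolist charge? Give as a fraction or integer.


MR = 151 - 4Q
Set MR = MC: 151 - 4Q = 50
Q* = 101/4
Substitute into demand:
P* = 151 - 2*101/4 = 201/2

201/2


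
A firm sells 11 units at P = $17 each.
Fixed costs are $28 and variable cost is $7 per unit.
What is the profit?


Total Revenue = P * Q = 17 * 11 = $187
Total Cost = FC + VC*Q = 28 + 7*11 = $105
Profit = TR - TC = 187 - 105 = $82

$82
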